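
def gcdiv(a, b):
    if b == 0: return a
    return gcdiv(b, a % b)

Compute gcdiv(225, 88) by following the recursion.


gcdiv(225, 88) = gcdiv(88, 49)
gcdiv(88, 49) = gcdiv(49, 39)
gcdiv(49, 39) = gcdiv(39, 10)
gcdiv(39, 10) = gcdiv(10, 9)
gcdiv(10, 9) = gcdiv(9, 1)
gcdiv(9, 1) = gcdiv(1, 0)
gcdiv(1, 0) = 1  (base case)

1


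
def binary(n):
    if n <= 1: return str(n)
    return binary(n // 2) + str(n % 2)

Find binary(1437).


binary(1437) = binary(718) + '1'
binary(718) = binary(359) + '0'
binary(359) = binary(179) + '1'
binary(179) = binary(89) + '1'
binary(89) = binary(44) + '1'
binary(44) = binary(22) + '0'
binary(22) = binary(11) + '0'
binary(11) = binary(5) + '1'
binary(5) = binary(2) + '1'
binary(2) = binary(1) + '0'
binary(1) = '1'  (base case)
Concatenating: '1' + '0' + '1' + '1' + '0' + '0' + '1' + '1' + '1' + '0' + '1' = '10110011101'

10110011101


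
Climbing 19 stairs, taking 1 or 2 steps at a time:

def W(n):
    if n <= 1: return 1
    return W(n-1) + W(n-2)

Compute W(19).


Building up from base cases:
W(0) = 1
W(1) = 1
W(2) = W(1) + W(0) = 1 + 1 = 2
W(3) = W(2) + W(1) = 2 + 1 = 3
W(4) = W(3) + W(2) = 3 + 2 = 5
W(5) = W(4) + W(3) = 5 + 3 = 8
W(6) = W(5) + W(4) = 8 + 5 = 13
W(7) = W(6) + W(5) = 13 + 8 = 21
W(8) = W(7) + W(6) = 21 + 13 = 34
W(9) = W(8) + W(7) = 34 + 21 = 55
W(10) = W(9) + W(8) = 55 + 34 = 89
W(11) = W(10) + W(9) = 89 + 55 = 144
W(12) = W(11) + W(10) = 144 + 89 = 233
W(13) = W(12) + W(11) = 233 + 144 = 377
W(14) = W(13) + W(12) = 377 + 233 = 610
W(15) = W(14) + W(13) = 610 + 377 = 987
W(16) = W(15) + W(14) = 987 + 610 = 1597
W(17) = W(16) + W(15) = 1597 + 987 = 2584
W(18) = W(17) + W(16) = 2584 + 1597 = 4181
W(19) = W(18) + W(17) = 4181 + 2584 = 6765

6765


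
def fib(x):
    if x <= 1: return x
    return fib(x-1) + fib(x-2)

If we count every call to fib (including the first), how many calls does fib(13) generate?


Let C(n) = total calls for fib(n)
C(0) = 1, C(1) = 1
C(2) = 1 + C(1) + C(0) = 1 + 1 + 1 = 3
C(3) = 1 + C(2) + C(1) = 1 + 3 + 1 = 5
C(4) = 1 + C(3) + C(2) = 1 + 5 + 3 = 9
C(5) = 1 + C(4) + C(3) = 1 + 9 + 5 = 15
C(6) = 1 + C(5) + C(4) = 1 + 15 + 9 = 25
C(7) = 1 + C(6) + C(5) = 1 + 25 + 15 = 41
C(8) = 1 + C(7) + C(6) = 1 + 41 + 25 = 67
C(9) = 1 + C(8) + C(7) = 1 + 67 + 41 = 109
C(10) = 1 + C(9) + C(8) = 1 + 109 + 67 = 177
C(11) = 1 + C(10) + C(9) = 1 + 177 + 109 = 287
C(12) = 1 + C(11) + C(10) = 1 + 287 + 177 = 465
C(13) = 1 + C(12) + C(11) = 1 + 465 + 287 = 753

753


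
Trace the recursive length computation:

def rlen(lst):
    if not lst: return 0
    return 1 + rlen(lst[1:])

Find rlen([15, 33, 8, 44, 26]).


rlen([15, 33, 8, 44, 26]) = 1 + rlen([33, 8, 44, 26])
rlen([33, 8, 44, 26]) = 1 + rlen([8, 44, 26])
rlen([8, 44, 26]) = 1 + rlen([44, 26])
rlen([44, 26]) = 1 + rlen([26])
rlen([26]) = 1 + rlen([])
rlen([]) = 0  (base case)
Unwinding: 1 + 1 + 1 + 1 + 1 + 0 = 5

5


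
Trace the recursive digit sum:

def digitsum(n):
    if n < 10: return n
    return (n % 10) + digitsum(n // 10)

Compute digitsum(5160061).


digitsum(5160061) = 1 + digitsum(516006)
digitsum(516006) = 6 + digitsum(51600)
digitsum(51600) = 0 + digitsum(5160)
digitsum(5160) = 0 + digitsum(516)
digitsum(516) = 6 + digitsum(51)
digitsum(51) = 1 + digitsum(5)
digitsum(5) = 5  (base case)
Total: 1 + 6 + 0 + 0 + 6 + 1 + 5 = 19

19


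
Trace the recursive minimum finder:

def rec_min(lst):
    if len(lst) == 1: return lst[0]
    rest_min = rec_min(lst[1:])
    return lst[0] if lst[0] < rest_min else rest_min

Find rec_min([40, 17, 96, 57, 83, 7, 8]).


rec_min([40, 17, 96, 57, 83, 7, 8]): compare 40 with rec_min([17, 96, 57, 83, 7, 8])
rec_min([17, 96, 57, 83, 7, 8]): compare 17 with rec_min([96, 57, 83, 7, 8])
rec_min([96, 57, 83, 7, 8]): compare 96 with rec_min([57, 83, 7, 8])
rec_min([57, 83, 7, 8]): compare 57 with rec_min([83, 7, 8])
rec_min([83, 7, 8]): compare 83 with rec_min([7, 8])
rec_min([7, 8]): compare 7 with rec_min([8])
rec_min([8]) = 8  (base case)
Compare 7 with 8 -> 7
Compare 83 with 7 -> 7
Compare 57 with 7 -> 7
Compare 96 with 7 -> 7
Compare 17 with 7 -> 7
Compare 40 with 7 -> 7

7


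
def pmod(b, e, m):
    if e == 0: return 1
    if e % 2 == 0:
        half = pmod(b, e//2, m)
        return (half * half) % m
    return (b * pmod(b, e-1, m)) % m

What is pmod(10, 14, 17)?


pmod(10, 14, 17): e is even, compute pmod(10, 7, 17)
  pmod(10, 7, 17): e is odd, compute pmod(10, 6, 17)
    pmod(10, 6, 17): e is even, compute pmod(10, 3, 17)
      pmod(10, 3, 17): e is odd, compute pmod(10, 2, 17)
        pmod(10, 2, 17): e is even, compute pmod(10, 1, 17)
          pmod(10, 1, 17): e is odd, compute pmod(10, 0, 17)
          pmod(10, 0, 17) = 1
          (10 * 1) % 17 = 10
        half=10, (10*10) % 17 = 15
      (10 * 15) % 17 = 14
    half=14, (14*14) % 17 = 9
  (10 * 9) % 17 = 5
half=5, (5*5) % 17 = 8

8


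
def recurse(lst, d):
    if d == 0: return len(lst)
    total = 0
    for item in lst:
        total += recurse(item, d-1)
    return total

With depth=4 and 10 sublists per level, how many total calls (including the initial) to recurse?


At depth 0 (root): 1 call
At depth 1: each of 1 parents calls recurse on 10 children = 10 calls
At depth 2: each of 10 parents calls recurse on 10 children = 100 calls
At depth 3: each of 100 parents calls recurse on 10 children = 1000 calls
At depth 4: each of 1000 parents calls recurse on 10 children = 10000 calls
Total: 1 + 10 + 100 + 1000 + 10000 = 11111

11111


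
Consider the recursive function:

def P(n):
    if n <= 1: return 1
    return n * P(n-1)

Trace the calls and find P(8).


P(8)
= 8 * P(7)
= 8 * 7 * P(6)
= 8 * 7 * 6 * P(5)
= 8 * 7 * 6 * 5 * P(4)
= 8 * 7 * 6 * 5 * 4 * P(3)
= 8 * 7 * 6 * 5 * 4 * 3 * P(2)
= 8 * 7 * 6 * 5 * 4 * 3 * 2 * P(1)
= 8 * 7 * 6 * 5 * 4 * 3 * 2 * 1
= 40320

40320


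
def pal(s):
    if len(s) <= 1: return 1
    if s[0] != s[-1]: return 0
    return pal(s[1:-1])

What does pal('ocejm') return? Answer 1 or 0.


pal('ocejm'): s[0]='o' != s[-1]='m' -> return 0
Result: 0 (not a palindrome)

0


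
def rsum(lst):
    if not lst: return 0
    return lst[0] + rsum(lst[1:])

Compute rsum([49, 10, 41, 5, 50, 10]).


rsum([49, 10, 41, 5, 50, 10]) = 49 + rsum([10, 41, 5, 50, 10])
rsum([10, 41, 5, 50, 10]) = 10 + rsum([41, 5, 50, 10])
rsum([41, 5, 50, 10]) = 41 + rsum([5, 50, 10])
rsum([5, 50, 10]) = 5 + rsum([50, 10])
rsum([50, 10]) = 50 + rsum([10])
rsum([10]) = 10 + rsum([])
rsum([]) = 0  (base case)
Total: 49 + 10 + 41 + 5 + 50 + 10 + 0 = 165

165


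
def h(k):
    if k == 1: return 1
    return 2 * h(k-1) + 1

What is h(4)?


h(4) = 2 * h(3) + 1
h(3) = 2 * h(2) + 1
h(2) = 2 * h(1) + 1
h(1) = 1  (base case)
h(2) = 2 * 1 + 1 = 3
h(3) = 2 * 3 + 1 = 7
h(4) = 2 * 7 + 1 = 15

15


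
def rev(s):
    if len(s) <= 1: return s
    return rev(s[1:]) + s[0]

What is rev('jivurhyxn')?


rev('jivurhyxn') = rev('ivurhyxn') + 'j'
rev('ivurhyxn') = rev('vurhyxn') + 'i'
rev('vurhyxn') = rev('urhyxn') + 'v'
rev('urhyxn') = rev('rhyxn') + 'u'
rev('rhyxn') = rev('hyxn') + 'r'
rev('hyxn') = rev('yxn') + 'h'
rev('yxn') = rev('xn') + 'y'
rev('xn') = rev('n') + 'x'
rev('n') = 'n'  (base case)
Concatenating: 'n' + 'x' + 'y' + 'h' + 'r' + 'u' + 'v' + 'i' + 'j' = 'nxyhruvij'

nxyhruvij


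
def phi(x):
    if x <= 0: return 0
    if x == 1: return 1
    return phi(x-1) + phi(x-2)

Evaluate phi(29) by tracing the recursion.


Computing phi(29) bottom-up:
phi(0) = 0
phi(1) = 1
phi(2) = phi(1) + phi(0) = 1 + 0 = 1
phi(3) = phi(2) + phi(1) = 1 + 1 = 2
phi(4) = phi(3) + phi(2) = 2 + 1 = 3
phi(5) = phi(4) + phi(3) = 3 + 2 = 5
phi(6) = phi(5) + phi(4) = 5 + 3 = 8
phi(7) = phi(6) + phi(5) = 8 + 5 = 13
phi(8) = phi(7) + phi(6) = 13 + 8 = 21
phi(9) = phi(8) + phi(7) = 21 + 13 = 34
phi(10) = phi(9) + phi(8) = 34 + 21 = 55
phi(11) = phi(10) + phi(9) = 55 + 34 = 89
phi(12) = phi(11) + phi(10) = 89 + 55 = 144
phi(13) = phi(12) + phi(11) = 144 + 89 = 233
phi(14) = phi(13) + phi(12) = 233 + 144 = 377
phi(15) = phi(14) + phi(13) = 377 + 233 = 610
phi(16) = phi(15) + phi(14) = 610 + 377 = 987
phi(17) = phi(16) + phi(15) = 987 + 610 = 1597
phi(18) = phi(17) + phi(16) = 1597 + 987 = 2584
phi(19) = phi(18) + phi(17) = 2584 + 1597 = 4181
phi(20) = phi(19) + phi(18) = 4181 + 2584 = 6765
phi(21) = phi(20) + phi(19) = 6765 + 4181 = 10946
phi(22) = phi(21) + phi(20) = 10946 + 6765 = 17711
phi(23) = phi(22) + phi(21) = 17711 + 10946 = 28657
phi(24) = phi(23) + phi(22) = 28657 + 17711 = 46368
phi(25) = phi(24) + phi(23) = 46368 + 28657 = 75025
phi(26) = phi(25) + phi(24) = 75025 + 46368 = 121393
phi(27) = phi(26) + phi(25) = 121393 + 75025 = 196418
phi(28) = phi(27) + phi(26) = 196418 + 121393 = 317811
phi(29) = phi(28) + phi(27) = 317811 + 196418 = 514229

514229


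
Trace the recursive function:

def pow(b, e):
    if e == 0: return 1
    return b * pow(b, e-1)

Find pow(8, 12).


pow(8, 12)
= 8 * pow(8, 11)
= 8 * 8 * pow(8, 10)
= 8 * 8 * 8 * pow(8, 9)
= 8 * 8 * 8 * 8 * pow(8, 8)
= 8 * 8 * 8 * 8 * 8 * pow(8, 7)
= 8 * 8 * 8 * 8 * 8 * 8 * pow(8, 6)
= 8 * 8 * 8 * 8 * 8 * 8 * 8 * pow(8, 5)
= 8 * 8 * 8 * 8 * 8 * 8 * 8 * 8 * pow(8, 4)
= 8 * 8 * 8 * 8 * 8 * 8 * 8 * 8 * 8 * pow(8, 3)
= 8 * 8 * 8 * 8 * 8 * 8 * 8 * 8 * 8 * 8 * pow(8, 2)
= 8 * 8 * 8 * 8 * 8 * 8 * 8 * 8 * 8 * 8 * 8 * pow(8, 1)
= 8 * 8 * 8 * 8 * 8 * 8 * 8 * 8 * 8 * 8 * 8 * 8 * pow(8, 0)
= 8 * 8 * 8 * 8 * 8 * 8 * 8 * 8 * 8 * 8 * 8 * 8 * 1
= 68719476736

68719476736


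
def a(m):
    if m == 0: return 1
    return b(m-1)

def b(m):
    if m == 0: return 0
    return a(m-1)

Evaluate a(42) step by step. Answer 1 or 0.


a(42) = b(41)
b(41) = a(40)
a(40) = b(39)
b(39) = a(38)
a(38) = b(37)
b(37) = a(36)
a(36) = b(35)
b(35) = a(34)
a(34) = b(33)
b(33) = a(32)
a(32) = b(31)
b(31) = a(30)
a(30) = b(29)
b(29) = a(28)
a(28) = b(27)
b(27) = a(26)
a(26) = b(25)
b(25) = a(24)
a(24) = b(23)
b(23) = a(22)
a(22) = b(21)
b(21) = a(20)
a(20) = b(19)
b(19) = a(18)
a(18) = b(17)
b(17) = a(16)
a(16) = b(15)
b(15) = a(14)
a(14) = b(13)
b(13) = a(12)
a(12) = b(11)
b(11) = a(10)
a(10) = b(9)
b(9) = a(8)
a(8) = b(7)
b(7) = a(6)
a(6) = b(5)
b(5) = a(4)
a(4) = b(3)
b(3) = a(2)
a(2) = b(1)
b(1) = a(0)
a(0) = 1  (base case)
Result: 1

1


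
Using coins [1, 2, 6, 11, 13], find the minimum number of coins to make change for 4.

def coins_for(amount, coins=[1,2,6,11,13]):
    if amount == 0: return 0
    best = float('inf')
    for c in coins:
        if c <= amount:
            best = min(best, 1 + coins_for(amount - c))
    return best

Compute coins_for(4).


Building up with DP:
coins_for(0) = 0
coins_for(1) = min(1+coins_for(0)=1+0=1) = 1
coins_for(2) = min(1+coins_for(1)=1+1=2, 1+coins_for(0)=1+0=1) = 1
coins_for(3) = min(1+coins_for(2)=1+1=2, 1+coins_for(1)=1+1=2) = 2
coins_for(4) = min(1+coins_for(3)=1+2=3, 1+coins_for(2)=1+1=2) = 2

2


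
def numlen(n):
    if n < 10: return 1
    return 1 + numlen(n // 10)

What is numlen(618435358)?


numlen(618435358) = 1 + numlen(61843535)
numlen(61843535) = 1 + numlen(6184353)
numlen(6184353) = 1 + numlen(618435)
numlen(618435) = 1 + numlen(61843)
numlen(61843) = 1 + numlen(6184)
numlen(6184) = 1 + numlen(618)
numlen(618) = 1 + numlen(61)
numlen(61) = 1 + numlen(6)
numlen(6) = 1  (base case: 6 < 10)
Unwinding: 1 + 1 + 1 + 1 + 1 + 1 + 1 + 1 + 1 = 9

9


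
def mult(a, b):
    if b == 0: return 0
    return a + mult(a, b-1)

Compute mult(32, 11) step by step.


mult(32, 11) = 32 + mult(32, 10)
mult(32, 10) = 32 + mult(32, 9)
mult(32, 9) = 32 + mult(32, 8)
mult(32, 8) = 32 + mult(32, 7)
mult(32, 7) = 32 + mult(32, 6)
mult(32, 6) = 32 + mult(32, 5)
mult(32, 5) = 32 + mult(32, 4)
mult(32, 4) = 32 + mult(32, 3)
mult(32, 3) = 32 + mult(32, 2)
mult(32, 2) = 32 + mult(32, 1)
mult(32, 1) = 32 + mult(32, 0)
mult(32, 0) = 0  (base case)
Total: 32 + 32 + 32 + 32 + 32 + 32 + 32 + 32 + 32 + 32 + 32 + 0 = 352

352


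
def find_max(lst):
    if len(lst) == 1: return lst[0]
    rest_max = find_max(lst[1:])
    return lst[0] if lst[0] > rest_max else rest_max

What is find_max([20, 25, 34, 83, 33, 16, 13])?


find_max([20, 25, 34, 83, 33, 16, 13]): compare 20 with find_max([25, 34, 83, 33, 16, 13])
find_max([25, 34, 83, 33, 16, 13]): compare 25 with find_max([34, 83, 33, 16, 13])
find_max([34, 83, 33, 16, 13]): compare 34 with find_max([83, 33, 16, 13])
find_max([83, 33, 16, 13]): compare 83 with find_max([33, 16, 13])
find_max([33, 16, 13]): compare 33 with find_max([16, 13])
find_max([16, 13]): compare 16 with find_max([13])
find_max([13]) = 13  (base case)
Compare 16 with 13 -> 16
Compare 33 with 16 -> 33
Compare 83 with 33 -> 83
Compare 34 with 83 -> 83
Compare 25 with 83 -> 83
Compare 20 with 83 -> 83

83


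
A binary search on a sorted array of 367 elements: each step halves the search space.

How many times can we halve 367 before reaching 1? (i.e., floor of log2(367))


367 / 2 = 183
183 / 2 = 91
91 / 2 = 45
45 / 2 = 22
22 / 2 = 11
11 / 2 = 5
5 / 2 = 2
2 / 2 = 1
Reached 1 after 8 halvings

8


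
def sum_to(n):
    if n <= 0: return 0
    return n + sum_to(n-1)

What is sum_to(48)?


sum_to(48)
= 48 + 47 + 46 + 45 + 44 + 43 + 42 + 41 + 40 + 39 + 38 + 37 + 36 + 35 + 34 + 33 + 32 + 31 + 30 + 29 + 28 + 27 + 26 + 25 + 24 + 23 + 22 + 21 + 20 + 19 + 18 + 17 + 16 + 15 + 14 + 13 + 12 + 11 + 10 + 9 + 8 + 7 + 6 + 5 + 4 + 3 + 2 + 1 + sum_to(0)
= 48 + 47 + 46 + 45 + 44 + 43 + 42 + 41 + 40 + 39 + 38 + 37 + 36 + 35 + 34 + 33 + 32 + 31 + 30 + 29 + 28 + 27 + 26 + 25 + 24 + 23 + 22 + 21 + 20 + 19 + 18 + 17 + 16 + 15 + 14 + 13 + 12 + 11 + 10 + 9 + 8 + 7 + 6 + 5 + 4 + 3 + 2 + 1 + 0
= 1176

1176


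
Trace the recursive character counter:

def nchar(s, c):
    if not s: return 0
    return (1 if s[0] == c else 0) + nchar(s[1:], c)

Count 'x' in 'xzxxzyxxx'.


s[0]='x' == 'x' -> 1
s[0]='z' != 'x' -> 0
s[0]='x' == 'x' -> 1
s[0]='x' == 'x' -> 1
s[0]='z' != 'x' -> 0
s[0]='y' != 'x' -> 0
s[0]='x' == 'x' -> 1
s[0]='x' == 'x' -> 1
s[0]='x' == 'x' -> 1
Sum: 1 + 0 + 1 + 1 + 0 + 0 + 1 + 1 + 1 = 6

6


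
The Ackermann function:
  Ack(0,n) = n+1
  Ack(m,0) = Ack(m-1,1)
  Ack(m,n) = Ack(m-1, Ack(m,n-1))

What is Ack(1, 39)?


Ack(1, 39) = Ack(0, Ack(1, 38))
  Ack(1, 38) = Ack(0, Ack(1, 37))
    Ack(1, 37) = Ack(0, Ack(1, 36))
      Ack(1, 36) = Ack(0, Ack(1, 35))
        Ack(1, 35) = Ack(0, Ack(1, 34))
          Ack(1, 34) = Ack(0, Ack(1, 33))
          Ack(1, 33) = Ack(0, Ack(1, 32))
          Ack(1, 32) = Ack(0, Ack(1, 31))
          Ack(1, 31) = Ack(0, Ack(1, 30))
          Ack(1, 30) = Ack(0, Ack(1, 29))
          Ack(1, 29) = Ack(0, Ack(1, 28))
          Ack(1, 28) = Ack(0, Ack(1, 27))
          Ack(1, 27) = Ack(0, Ack(1, 26))
          Ack(1, 26) = Ack(0, Ack(1, 25))
          Ack(1, 25) = Ack(0, Ack(1, 24))
          Ack(1, 24) = Ack(0, Ack(1, 23))
          Ack(1, 23) = Ack(0, Ack(1, 22))
          Ack(1, 22) = Ack(0, Ack(1, 21))
          Ack(1, 21) = Ack(0, Ack(1, 20))
          Ack(1, 20) = Ack(0, Ack(1, 19))
          Ack(1, 19) = Ack(0, Ack(1, 18))
          Ack(1, 18) = Ack(0, Ack(1, 17))
          Ack(1, 17) = Ack(0, Ack(1, 16))
          Ack(1, 16) = Ack(0, Ack(1, 15))
          Ack(1, 15) = Ack(0, Ack(1, 14))
... (trace truncated)
Result: Ack(1, 39) = 41

41


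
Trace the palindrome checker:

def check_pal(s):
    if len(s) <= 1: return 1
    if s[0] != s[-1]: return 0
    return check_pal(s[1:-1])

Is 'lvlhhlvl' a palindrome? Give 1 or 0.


check_pal('lvlhhlvl'): s[0]='l' == s[-1]='l' -> check check_pal('vlhhlv')
check_pal('vlhhlv'): s[0]='v' == s[-1]='v' -> check check_pal('lhhl')
check_pal('lhhl'): s[0]='l' == s[-1]='l' -> check check_pal('hh')
check_pal('hh'): s[0]='h' == s[-1]='h' -> check check_pal('')
check_pal(''): len <= 1 -> return 1  (base case)
Result: 1 (palindrome)

1


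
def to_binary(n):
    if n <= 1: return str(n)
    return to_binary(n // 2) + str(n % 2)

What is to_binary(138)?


to_binary(138) = to_binary(69) + '0'
to_binary(69) = to_binary(34) + '1'
to_binary(34) = to_binary(17) + '0'
to_binary(17) = to_binary(8) + '1'
to_binary(8) = to_binary(4) + '0'
to_binary(4) = to_binary(2) + '0'
to_binary(2) = to_binary(1) + '0'
to_binary(1) = '1'  (base case)
Concatenating: '1' + '0' + '0' + '0' + '1' + '0' + '1' + '0' = '10001010'

10001010


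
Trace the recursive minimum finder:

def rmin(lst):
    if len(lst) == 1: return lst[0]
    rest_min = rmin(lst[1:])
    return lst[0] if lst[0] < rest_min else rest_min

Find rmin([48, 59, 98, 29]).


rmin([48, 59, 98, 29]): compare 48 with rmin([59, 98, 29])
rmin([59, 98, 29]): compare 59 with rmin([98, 29])
rmin([98, 29]): compare 98 with rmin([29])
rmin([29]) = 29  (base case)
Compare 98 with 29 -> 29
Compare 59 with 29 -> 29
Compare 48 with 29 -> 29

29


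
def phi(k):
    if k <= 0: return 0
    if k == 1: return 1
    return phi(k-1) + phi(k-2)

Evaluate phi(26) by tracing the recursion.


Computing phi(26) bottom-up:
phi(0) = 0
phi(1) = 1
phi(2) = phi(1) + phi(0) = 1 + 0 = 1
phi(3) = phi(2) + phi(1) = 1 + 1 = 2
phi(4) = phi(3) + phi(2) = 2 + 1 = 3
phi(5) = phi(4) + phi(3) = 3 + 2 = 5
phi(6) = phi(5) + phi(4) = 5 + 3 = 8
phi(7) = phi(6) + phi(5) = 8 + 5 = 13
phi(8) = phi(7) + phi(6) = 13 + 8 = 21
phi(9) = phi(8) + phi(7) = 21 + 13 = 34
phi(10) = phi(9) + phi(8) = 34 + 21 = 55
phi(11) = phi(10) + phi(9) = 55 + 34 = 89
phi(12) = phi(11) + phi(10) = 89 + 55 = 144
phi(13) = phi(12) + phi(11) = 144 + 89 = 233
phi(14) = phi(13) + phi(12) = 233 + 144 = 377
phi(15) = phi(14) + phi(13) = 377 + 233 = 610
phi(16) = phi(15) + phi(14) = 610 + 377 = 987
phi(17) = phi(16) + phi(15) = 987 + 610 = 1597
phi(18) = phi(17) + phi(16) = 1597 + 987 = 2584
phi(19) = phi(18) + phi(17) = 2584 + 1597 = 4181
phi(20) = phi(19) + phi(18) = 4181 + 2584 = 6765
phi(21) = phi(20) + phi(19) = 6765 + 4181 = 10946
phi(22) = phi(21) + phi(20) = 10946 + 6765 = 17711
phi(23) = phi(22) + phi(21) = 17711 + 10946 = 28657
phi(24) = phi(23) + phi(22) = 28657 + 17711 = 46368
phi(25) = phi(24) + phi(23) = 46368 + 28657 = 75025
phi(26) = phi(25) + phi(24) = 75025 + 46368 = 121393

121393


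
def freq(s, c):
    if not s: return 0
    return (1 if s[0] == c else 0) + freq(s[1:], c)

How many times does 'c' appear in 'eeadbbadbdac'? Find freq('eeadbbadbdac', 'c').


s[0]='e' != 'c' -> 0
s[0]='e' != 'c' -> 0
s[0]='a' != 'c' -> 0
s[0]='d' != 'c' -> 0
s[0]='b' != 'c' -> 0
s[0]='b' != 'c' -> 0
s[0]='a' != 'c' -> 0
s[0]='d' != 'c' -> 0
s[0]='b' != 'c' -> 0
s[0]='d' != 'c' -> 0
s[0]='a' != 'c' -> 0
s[0]='c' == 'c' -> 1
Sum: 0 + 0 + 0 + 0 + 0 + 0 + 0 + 0 + 0 + 0 + 0 + 1 = 1

1


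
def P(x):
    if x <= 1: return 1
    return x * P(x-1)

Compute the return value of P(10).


P(10)
= 10 * P(9)
= 10 * 9 * P(8)
= 10 * 9 * 8 * P(7)
= 10 * 9 * 8 * 7 * P(6)
= 10 * 9 * 8 * 7 * 6 * P(5)
= 10 * 9 * 8 * 7 * 6 * 5 * P(4)
= 10 * 9 * 8 * 7 * 6 * 5 * 4 * P(3)
= 10 * 9 * 8 * 7 * 6 * 5 * 4 * 3 * P(2)
= 10 * 9 * 8 * 7 * 6 * 5 * 4 * 3 * 2 * P(1)
= 10 * 9 * 8 * 7 * 6 * 5 * 4 * 3 * 2 * 1
= 3628800

3628800


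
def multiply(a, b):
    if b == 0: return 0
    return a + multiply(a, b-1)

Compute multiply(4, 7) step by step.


multiply(4, 7) = 4 + multiply(4, 6)
multiply(4, 6) = 4 + multiply(4, 5)
multiply(4, 5) = 4 + multiply(4, 4)
multiply(4, 4) = 4 + multiply(4, 3)
multiply(4, 3) = 4 + multiply(4, 2)
multiply(4, 2) = 4 + multiply(4, 1)
multiply(4, 1) = 4 + multiply(4, 0)
multiply(4, 0) = 0  (base case)
Total: 4 + 4 + 4 + 4 + 4 + 4 + 4 + 0 = 28

28


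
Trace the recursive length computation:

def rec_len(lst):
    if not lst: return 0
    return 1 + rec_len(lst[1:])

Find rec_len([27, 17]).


rec_len([27, 17]) = 1 + rec_len([17])
rec_len([17]) = 1 + rec_len([])
rec_len([]) = 0  (base case)
Unwinding: 1 + 1 + 0 = 2

2


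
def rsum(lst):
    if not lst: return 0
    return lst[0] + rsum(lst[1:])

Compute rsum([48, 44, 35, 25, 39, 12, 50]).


rsum([48, 44, 35, 25, 39, 12, 50]) = 48 + rsum([44, 35, 25, 39, 12, 50])
rsum([44, 35, 25, 39, 12, 50]) = 44 + rsum([35, 25, 39, 12, 50])
rsum([35, 25, 39, 12, 50]) = 35 + rsum([25, 39, 12, 50])
rsum([25, 39, 12, 50]) = 25 + rsum([39, 12, 50])
rsum([39, 12, 50]) = 39 + rsum([12, 50])
rsum([12, 50]) = 12 + rsum([50])
rsum([50]) = 50 + rsum([])
rsum([]) = 0  (base case)
Total: 48 + 44 + 35 + 25 + 39 + 12 + 50 + 0 = 253

253


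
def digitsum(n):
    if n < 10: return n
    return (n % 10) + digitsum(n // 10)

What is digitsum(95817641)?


digitsum(95817641) = 1 + digitsum(9581764)
digitsum(9581764) = 4 + digitsum(958176)
digitsum(958176) = 6 + digitsum(95817)
digitsum(95817) = 7 + digitsum(9581)
digitsum(9581) = 1 + digitsum(958)
digitsum(958) = 8 + digitsum(95)
digitsum(95) = 5 + digitsum(9)
digitsum(9) = 9  (base case)
Total: 1 + 4 + 6 + 7 + 1 + 8 + 5 + 9 = 41

41


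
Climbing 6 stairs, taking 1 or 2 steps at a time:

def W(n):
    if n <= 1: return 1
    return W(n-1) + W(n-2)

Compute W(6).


Building up from base cases:
W(0) = 1
W(1) = 1
W(2) = W(1) + W(0) = 1 + 1 = 2
W(3) = W(2) + W(1) = 2 + 1 = 3
W(4) = W(3) + W(2) = 3 + 2 = 5
W(5) = W(4) + W(3) = 5 + 3 = 8
W(6) = W(5) + W(4) = 8 + 5 = 13

13


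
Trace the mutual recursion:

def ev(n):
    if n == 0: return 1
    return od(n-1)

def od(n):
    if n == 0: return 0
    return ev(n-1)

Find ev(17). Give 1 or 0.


ev(17) = od(16)
od(16) = ev(15)
ev(15) = od(14)
od(14) = ev(13)
ev(13) = od(12)
od(12) = ev(11)
ev(11) = od(10)
od(10) = ev(9)
ev(9) = od(8)
od(8) = ev(7)
ev(7) = od(6)
od(6) = ev(5)
ev(5) = od(4)
od(4) = ev(3)
ev(3) = od(2)
od(2) = ev(1)
ev(1) = od(0)
od(0) = 0  (base case)
Result: 0

0


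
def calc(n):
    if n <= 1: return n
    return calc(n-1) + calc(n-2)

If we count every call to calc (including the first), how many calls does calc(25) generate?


Let C(n) = total calls for calc(n)
C(0) = 1, C(1) = 1
C(2) = 1 + C(1) + C(0) = 1 + 1 + 1 = 3
C(3) = 1 + C(2) + C(1) = 1 + 3 + 1 = 5
C(4) = 1 + C(3) + C(2) = 1 + 5 + 3 = 9
C(5) = 1 + C(4) + C(3) = 1 + 9 + 5 = 15
C(6) = 1 + C(5) + C(4) = 1 + 15 + 9 = 25
C(7) = 1 + C(6) + C(5) = 1 + 25 + 15 = 41
C(8) = 1 + C(7) + C(6) = 1 + 41 + 25 = 67
C(9) = 1 + C(8) + C(7) = 1 + 67 + 41 = 109
C(10) = 1 + C(9) + C(8) = 1 + 109 + 67 = 177
C(11) = 1 + C(10) + C(9) = 1 + 177 + 109 = 287
C(12) = 1 + C(11) + C(10) = 1 + 287 + 177 = 465
C(13) = 1 + C(12) + C(11) = 1 + 465 + 287 = 753
C(14) = 1 + C(13) + C(12) = 1 + 753 + 465 = 1219
C(15) = 1 + C(14) + C(13) = 1 + 1219 + 753 = 1973
C(16) = 1 + C(15) + C(14) = 1 + 1973 + 1219 = 3193
C(17) = 1 + C(16) + C(15) = 1 + 3193 + 1973 = 5167
C(18) = 1 + C(17) + C(16) = 1 + 5167 + 3193 = 8361
C(19) = 1 + C(18) + C(17) = 1 + 8361 + 5167 = 13529
C(20) = 1 + C(19) + C(18) = 1 + 13529 + 8361 = 21891
C(21) = 1 + C(20) + C(19) = 1 + 21891 + 13529 = 35421
C(22) = 1 + C(21) + C(20) = 1 + 35421 + 21891 = 57313
C(23) = 1 + C(22) + C(21) = 1 + 57313 + 35421 = 92735
C(24) = 1 + C(23) + C(22) = 1 + 92735 + 57313 = 150049
C(25) = 1 + C(24) + C(23) = 1 + 150049 + 92735 = 242785

242785


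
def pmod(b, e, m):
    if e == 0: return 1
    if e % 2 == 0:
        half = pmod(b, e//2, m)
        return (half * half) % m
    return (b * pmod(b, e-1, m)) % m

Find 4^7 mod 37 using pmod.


pmod(4, 7, 37): e is odd, compute pmod(4, 6, 37)
  pmod(4, 6, 37): e is even, compute pmod(4, 3, 37)
    pmod(4, 3, 37): e is odd, compute pmod(4, 2, 37)
      pmod(4, 2, 37): e is even, compute pmod(4, 1, 37)
        pmod(4, 1, 37): e is odd, compute pmod(4, 0, 37)
          pmod(4, 0, 37) = 1
        (4 * 1) % 37 = 4
      half=4, (4*4) % 37 = 16
    (4 * 16) % 37 = 27
  half=27, (27*27) % 37 = 26
(4 * 26) % 37 = 30

30


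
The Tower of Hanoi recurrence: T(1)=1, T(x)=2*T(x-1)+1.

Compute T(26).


T(26) = 2 * T(25) + 1
T(25) = 2 * T(24) + 1
T(24) = 2 * T(23) + 1
T(23) = 2 * T(22) + 1
T(22) = 2 * T(21) + 1
T(21) = 2 * T(20) + 1
T(20) = 2 * T(19) + 1
T(19) = 2 * T(18) + 1
T(18) = 2 * T(17) + 1
T(17) = 2 * T(16) + 1
T(16) = 2 * T(15) + 1
T(15) = 2 * T(14) + 1
T(14) = 2 * T(13) + 1
T(13) = 2 * T(12) + 1
T(12) = 2 * T(11) + 1
T(11) = 2 * T(10) + 1
T(10) = 2 * T(9) + 1
T(9) = 2 * T(8) + 1
T(8) = 2 * T(7) + 1
T(7) = 2 * T(6) + 1
T(6) = 2 * T(5) + 1
T(5) = 2 * T(4) + 1
T(4) = 2 * T(3) + 1
T(3) = 2 * T(2) + 1
T(2) = 2 * T(1) + 1
T(1) = 1  (base case)
T(2) = 2 * 1 + 1 = 3
T(3) = 2 * 3 + 1 = 7
T(4) = 2 * 7 + 1 = 15
T(5) = 2 * 15 + 1 = 31
T(6) = 2 * 31 + 1 = 63
T(7) = 2 * 63 + 1 = 127
T(8) = 2 * 127 + 1 = 255
T(9) = 2 * 255 + 1 = 511
T(10) = 2 * 511 + 1 = 1023
T(11) = 2 * 1023 + 1 = 2047
T(12) = 2 * 2047 + 1 = 4095
T(13) = 2 * 4095 + 1 = 8191
T(14) = 2 * 8191 + 1 = 16383
T(15) = 2 * 16383 + 1 = 32767
T(16) = 2 * 32767 + 1 = 65535
T(17) = 2 * 65535 + 1 = 131071
T(18) = 2 * 131071 + 1 = 262143
T(19) = 2 * 262143 + 1 = 524287
T(20) = 2 * 524287 + 1 = 1048575
T(21) = 2 * 1048575 + 1 = 2097151
T(22) = 2 * 2097151 + 1 = 4194303
T(23) = 2 * 4194303 + 1 = 8388607
T(24) = 2 * 8388607 + 1 = 16777215
T(25) = 2 * 16777215 + 1 = 33554431
T(26) = 2 * 33554431 + 1 = 67108863

67108863


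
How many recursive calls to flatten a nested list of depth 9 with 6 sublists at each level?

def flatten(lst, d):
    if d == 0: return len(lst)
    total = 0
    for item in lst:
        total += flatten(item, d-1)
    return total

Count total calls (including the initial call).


At depth 0 (root): 1 call
At depth 1: each of 1 parents calls flatten on 6 children = 6 calls
At depth 2: each of 6 parents calls flatten on 6 children = 36 calls
At depth 3: each of 36 parents calls flatten on 6 children = 216 calls
At depth 4: each of 216 parents calls flatten on 6 children = 1296 calls
At depth 5: each of 1296 parents calls flatten on 6 children = 7776 calls
At depth 6: each of 7776 parents calls flatten on 6 children = 46656 calls
At depth 7: each of 46656 parents calls flatten on 6 children = 279936 calls
At depth 8: each of 279936 parents calls flatten on 6 children = 1679616 calls
At depth 9: each of 1679616 parents calls flatten on 6 children = 10077696 calls
Total: 1 + 6 + 36 + 216 + 1296 + 7776 + 46656 + 279936 + 1679616 + 10077696 = 12093235

12093235


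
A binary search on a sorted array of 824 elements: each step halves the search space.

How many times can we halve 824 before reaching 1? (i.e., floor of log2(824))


824 / 2 = 412
412 / 2 = 206
206 / 2 = 103
103 / 2 = 51
51 / 2 = 25
25 / 2 = 12
12 / 2 = 6
6 / 2 = 3
3 / 2 = 1
Reached 1 after 9 halvings

9


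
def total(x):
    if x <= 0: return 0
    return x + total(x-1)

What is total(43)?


total(43)
= 43 + 42 + 41 + 40 + 39 + 38 + 37 + 36 + 35 + 34 + 33 + 32 + 31 + 30 + 29 + 28 + 27 + 26 + 25 + 24 + 23 + 22 + 21 + 20 + 19 + 18 + 17 + 16 + 15 + 14 + 13 + 12 + 11 + 10 + 9 + 8 + 7 + 6 + 5 + 4 + 3 + 2 + 1 + total(0)
= 43 + 42 + 41 + 40 + 39 + 38 + 37 + 36 + 35 + 34 + 33 + 32 + 31 + 30 + 29 + 28 + 27 + 26 + 25 + 24 + 23 + 22 + 21 + 20 + 19 + 18 + 17 + 16 + 15 + 14 + 13 + 12 + 11 + 10 + 9 + 8 + 7 + 6 + 5 + 4 + 3 + 2 + 1 + 0
= 946

946


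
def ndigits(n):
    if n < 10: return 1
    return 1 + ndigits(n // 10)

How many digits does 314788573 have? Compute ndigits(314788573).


ndigits(314788573) = 1 + ndigits(31478857)
ndigits(31478857) = 1 + ndigits(3147885)
ndigits(3147885) = 1 + ndigits(314788)
ndigits(314788) = 1 + ndigits(31478)
ndigits(31478) = 1 + ndigits(3147)
ndigits(3147) = 1 + ndigits(314)
ndigits(314) = 1 + ndigits(31)
ndigits(31) = 1 + ndigits(3)
ndigits(3) = 1  (base case: 3 < 10)
Unwinding: 1 + 1 + 1 + 1 + 1 + 1 + 1 + 1 + 1 = 9

9


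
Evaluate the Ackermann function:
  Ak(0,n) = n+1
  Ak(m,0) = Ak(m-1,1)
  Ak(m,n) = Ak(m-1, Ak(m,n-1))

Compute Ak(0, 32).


Ak(0, 32) = 33
Result: Ak(0, 32) = 33

33


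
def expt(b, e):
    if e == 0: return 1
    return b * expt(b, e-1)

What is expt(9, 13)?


expt(9, 13)
= 9 * expt(9, 12)
= 9 * 9 * expt(9, 11)
= 9 * 9 * 9 * expt(9, 10)
= 9 * 9 * 9 * 9 * expt(9, 9)
= 9 * 9 * 9 * 9 * 9 * expt(9, 8)
= 9 * 9 * 9 * 9 * 9 * 9 * expt(9, 7)
= 9 * 9 * 9 * 9 * 9 * 9 * 9 * expt(9, 6)
= 9 * 9 * 9 * 9 * 9 * 9 * 9 * 9 * expt(9, 5)
= 9 * 9 * 9 * 9 * 9 * 9 * 9 * 9 * 9 * expt(9, 4)
= 9 * 9 * 9 * 9 * 9 * 9 * 9 * 9 * 9 * 9 * expt(9, 3)
= 9 * 9 * 9 * 9 * 9 * 9 * 9 * 9 * 9 * 9 * 9 * expt(9, 2)
= 9 * 9 * 9 * 9 * 9 * 9 * 9 * 9 * 9 * 9 * 9 * 9 * expt(9, 1)
= 9 * 9 * 9 * 9 * 9 * 9 * 9 * 9 * 9 * 9 * 9 * 9 * 9 * expt(9, 0)
= 9 * 9 * 9 * 9 * 9 * 9 * 9 * 9 * 9 * 9 * 9 * 9 * 9 * 1
= 2541865828329

2541865828329


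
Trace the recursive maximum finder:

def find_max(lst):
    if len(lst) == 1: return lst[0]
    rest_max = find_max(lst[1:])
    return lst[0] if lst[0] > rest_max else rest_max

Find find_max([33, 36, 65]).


find_max([33, 36, 65]): compare 33 with find_max([36, 65])
find_max([36, 65]): compare 36 with find_max([65])
find_max([65]) = 65  (base case)
Compare 36 with 65 -> 65
Compare 33 with 65 -> 65

65


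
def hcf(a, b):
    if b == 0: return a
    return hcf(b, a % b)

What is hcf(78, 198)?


hcf(78, 198) = hcf(198, 78)
hcf(198, 78) = hcf(78, 42)
hcf(78, 42) = hcf(42, 36)
hcf(42, 36) = hcf(36, 6)
hcf(36, 6) = hcf(6, 0)
hcf(6, 0) = 6  (base case)

6


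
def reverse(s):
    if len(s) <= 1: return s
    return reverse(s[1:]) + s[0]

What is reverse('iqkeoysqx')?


reverse('iqkeoysqx') = reverse('qkeoysqx') + 'i'
reverse('qkeoysqx') = reverse('keoysqx') + 'q'
reverse('keoysqx') = reverse('eoysqx') + 'k'
reverse('eoysqx') = reverse('oysqx') + 'e'
reverse('oysqx') = reverse('ysqx') + 'o'
reverse('ysqx') = reverse('sqx') + 'y'
reverse('sqx') = reverse('qx') + 's'
reverse('qx') = reverse('x') + 'q'
reverse('x') = 'x'  (base case)
Concatenating: 'x' + 'q' + 's' + 'y' + 'o' + 'e' + 'k' + 'q' + 'i' = 'xqsyoekqi'

xqsyoekqi


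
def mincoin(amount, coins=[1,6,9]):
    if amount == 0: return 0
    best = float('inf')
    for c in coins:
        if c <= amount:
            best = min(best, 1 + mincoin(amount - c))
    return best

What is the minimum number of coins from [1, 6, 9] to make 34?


Building up with DP:
mincoin(0) = 0
mincoin(1) = min(1+mincoin(0)=1+0=1) = 1
mincoin(2) = min(1+mincoin(1)=1+1=2) = 2
mincoin(3) = min(1+mincoin(2)=1+2=3) = 3
mincoin(4) = min(1+mincoin(3)=1+3=4) = 4
mincoin(5) = min(1+mincoin(4)=1+4=5) = 5
mincoin(6) = min(1+mincoin(5)=1+5=6, 1+mincoin(0)=1+0=1) = 1
mincoin(7) = min(1+mincoin(6)=1+1=2, 1+mincoin(1)=1+1=2) = 2
mincoin(8) = min(1+mincoin(7)=1+2=3, 1+mincoin(2)=1+2=3) = 3
mincoin(9) = min(1+mincoin(8)=1+3=4, 1+mincoin(3)=1+3=4, 1+mincoin(0)=1+0=1) = 1
mincoin(10) = min(1+mincoin(9)=1+1=2, 1+mincoin(4)=1+4=5, 1+mincoin(1)=1+1=2) = 2
mincoin(11) = min(1+mincoin(10)=1+2=3, 1+mincoin(5)=1+5=6, 1+mincoin(2)=1+2=3) = 3
mincoin(12) = min(1+mincoin(11)=1+3=4, 1+mincoin(6)=1+1=2, 1+mincoin(3)=1+3=4) = 2
mincoin(13) = min(1+mincoin(12)=1+2=3, 1+mincoin(7)=1+2=3, 1+mincoin(4)=1+4=5) = 3
mincoin(14) = min(1+mincoin(13)=1+3=4, 1+mincoin(8)=1+3=4, 1+mincoin(5)=1+5=6) = 4
mincoin(15) = min(1+mincoin(14)=1+4=5, 1+mincoin(9)=1+1=2, 1+mincoin(6)=1+1=2) = 2
mincoin(16) = min(1+mincoin(15)=1+2=3, 1+mincoin(10)=1+2=3, 1+mincoin(7)=1+2=3) = 3
mincoin(17) = min(1+mincoin(16)=1+3=4, 1+mincoin(11)=1+3=4, 1+mincoin(8)=1+3=4) = 4
mincoin(18) = min(1+mincoin(17)=1+4=5, 1+mincoin(12)=1+2=3, 1+mincoin(9)=1+1=2) = 2
mincoin(19) = min(1+mincoin(18)=1+2=3, 1+mincoin(13)=1+3=4, 1+mincoin(10)=1+2=3) = 3
mincoin(20) = min(1+mincoin(19)=1+3=4, 1+mincoin(14)=1+4=5, 1+mincoin(11)=1+3=4) = 4
mincoin(21) = min(1+mincoin(20)=1+4=5, 1+mincoin(15)=1+2=3, 1+mincoin(12)=1+2=3) = 3
mincoin(22) = min(1+mincoin(21)=1+3=4, 1+mincoin(16)=1+3=4, 1+mincoin(13)=1+3=4) = 4
mincoin(23) = min(1+mincoin(22)=1+4=5, 1+mincoin(17)=1+4=5, 1+mincoin(14)=1+4=5) = 5
mincoin(24) = min(1+mincoin(23)=1+5=6, 1+mincoin(18)=1+2=3, 1+mincoin(15)=1+2=3) = 3
mincoin(25) = min(1+mincoin(24)=1+3=4, 1+mincoin(19)=1+3=4, 1+mincoin(16)=1+3=4) = 4
mincoin(26) = min(1+mincoin(25)=1+4=5, 1+mincoin(20)=1+4=5, 1+mincoin(17)=1+4=5) = 5
mincoin(27) = min(1+mincoin(26)=1+5=6, 1+mincoin(21)=1+3=4, 1+mincoin(18)=1+2=3) = 3
mincoin(28) = min(1+mincoin(27)=1+3=4, 1+mincoin(22)=1+4=5, 1+mincoin(19)=1+3=4) = 4
mincoin(29) = min(1+mincoin(28)=1+4=5, 1+mincoin(23)=1+5=6, 1+mincoin(20)=1+4=5) = 5
mincoin(30) = min(1+mincoin(29)=1+5=6, 1+mincoin(24)=1+3=4, 1+mincoin(21)=1+3=4) = 4
mincoin(31) = min(1+mincoin(30)=1+4=5, 1+mincoin(25)=1+4=5, 1+mincoin(22)=1+4=5) = 5
mincoin(32) = min(1+mincoin(31)=1+5=6, 1+mincoin(26)=1+5=6, 1+mincoin(23)=1+5=6) = 6
mincoin(33) = min(1+mincoin(32)=1+6=7, 1+mincoin(27)=1+3=4, 1+mincoin(24)=1+3=4) = 4
mincoin(34) = min(1+mincoin(33)=1+4=5, 1+mincoin(28)=1+4=5, 1+mincoin(25)=1+4=5) = 5

5


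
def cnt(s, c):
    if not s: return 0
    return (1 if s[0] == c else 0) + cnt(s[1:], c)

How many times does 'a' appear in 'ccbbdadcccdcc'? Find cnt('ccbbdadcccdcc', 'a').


s[0]='c' != 'a' -> 0
s[0]='c' != 'a' -> 0
s[0]='b' != 'a' -> 0
s[0]='b' != 'a' -> 0
s[0]='d' != 'a' -> 0
s[0]='a' == 'a' -> 1
s[0]='d' != 'a' -> 0
s[0]='c' != 'a' -> 0
s[0]='c' != 'a' -> 0
s[0]='c' != 'a' -> 0
s[0]='d' != 'a' -> 0
s[0]='c' != 'a' -> 0
s[0]='c' != 'a' -> 0
Sum: 0 + 0 + 0 + 0 + 0 + 1 + 0 + 0 + 0 + 0 + 0 + 0 + 0 = 1

1


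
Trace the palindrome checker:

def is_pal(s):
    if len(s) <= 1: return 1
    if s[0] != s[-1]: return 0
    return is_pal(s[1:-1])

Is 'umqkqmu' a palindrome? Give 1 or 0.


is_pal('umqkqmu'): s[0]='u' == s[-1]='u' -> check is_pal('mqkqm')
is_pal('mqkqm'): s[0]='m' == s[-1]='m' -> check is_pal('qkq')
is_pal('qkq'): s[0]='q' == s[-1]='q' -> check is_pal('k')
is_pal('k'): len <= 1 -> return 1  (base case)
Result: 1 (palindrome)

1


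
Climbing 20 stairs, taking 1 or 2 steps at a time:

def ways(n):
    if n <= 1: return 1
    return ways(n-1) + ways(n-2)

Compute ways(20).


Building up from base cases:
ways(0) = 1
ways(1) = 1
ways(2) = ways(1) + ways(0) = 1 + 1 = 2
ways(3) = ways(2) + ways(1) = 2 + 1 = 3
ways(4) = ways(3) + ways(2) = 3 + 2 = 5
ways(5) = ways(4) + ways(3) = 5 + 3 = 8
ways(6) = ways(5) + ways(4) = 8 + 5 = 13
ways(7) = ways(6) + ways(5) = 13 + 8 = 21
ways(8) = ways(7) + ways(6) = 21 + 13 = 34
ways(9) = ways(8) + ways(7) = 34 + 21 = 55
ways(10) = ways(9) + ways(8) = 55 + 34 = 89
ways(11) = ways(10) + ways(9) = 89 + 55 = 144
ways(12) = ways(11) + ways(10) = 144 + 89 = 233
ways(13) = ways(12) + ways(11) = 233 + 144 = 377
ways(14) = ways(13) + ways(12) = 377 + 233 = 610
ways(15) = ways(14) + ways(13) = 610 + 377 = 987
ways(16) = ways(15) + ways(14) = 987 + 610 = 1597
ways(17) = ways(16) + ways(15) = 1597 + 987 = 2584
ways(18) = ways(17) + ways(16) = 2584 + 1597 = 4181
ways(19) = ways(18) + ways(17) = 4181 + 2584 = 6765
ways(20) = ways(19) + ways(18) = 6765 + 4181 = 10946

10946


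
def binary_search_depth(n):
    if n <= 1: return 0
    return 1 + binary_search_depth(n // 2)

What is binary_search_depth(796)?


796 / 2 = 398
398 / 2 = 199
199 / 2 = 99
99 / 2 = 49
49 / 2 = 24
24 / 2 = 12
12 / 2 = 6
6 / 2 = 3
3 / 2 = 1
Reached 1 after 9 halvings

9


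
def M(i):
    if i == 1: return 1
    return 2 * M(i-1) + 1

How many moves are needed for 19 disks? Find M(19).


M(19) = 2 * M(18) + 1
M(18) = 2 * M(17) + 1
M(17) = 2 * M(16) + 1
M(16) = 2 * M(15) + 1
M(15) = 2 * M(14) + 1
M(14) = 2 * M(13) + 1
M(13) = 2 * M(12) + 1
M(12) = 2 * M(11) + 1
M(11) = 2 * M(10) + 1
M(10) = 2 * M(9) + 1
M(9) = 2 * M(8) + 1
M(8) = 2 * M(7) + 1
M(7) = 2 * M(6) + 1
M(6) = 2 * M(5) + 1
M(5) = 2 * M(4) + 1
M(4) = 2 * M(3) + 1
M(3) = 2 * M(2) + 1
M(2) = 2 * M(1) + 1
M(1) = 1  (base case)
M(2) = 2 * 1 + 1 = 3
M(3) = 2 * 3 + 1 = 7
M(4) = 2 * 7 + 1 = 15
M(5) = 2 * 15 + 1 = 31
M(6) = 2 * 31 + 1 = 63
M(7) = 2 * 63 + 1 = 127
M(8) = 2 * 127 + 1 = 255
M(9) = 2 * 255 + 1 = 511
M(10) = 2 * 511 + 1 = 1023
M(11) = 2 * 1023 + 1 = 2047
M(12) = 2 * 2047 + 1 = 4095
M(13) = 2 * 4095 + 1 = 8191
M(14) = 2 * 8191 + 1 = 16383
M(15) = 2 * 16383 + 1 = 32767
M(16) = 2 * 32767 + 1 = 65535
M(17) = 2 * 65535 + 1 = 131071
M(18) = 2 * 131071 + 1 = 262143
M(19) = 2 * 262143 + 1 = 524287

524287


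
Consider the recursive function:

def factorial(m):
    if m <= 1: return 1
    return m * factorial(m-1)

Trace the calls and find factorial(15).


factorial(15)
= 15 * factorial(14)
= 15 * 14 * factorial(13)
= 15 * 14 * 13 * factorial(12)
= 15 * 14 * 13 * 12 * factorial(11)
= 15 * 14 * 13 * 12 * 11 * factorial(10)
= 15 * 14 * 13 * 12 * 11 * 10 * factorial(9)
= 15 * 14 * 13 * 12 * 11 * 10 * 9 * factorial(8)
= 15 * 14 * 13 * 12 * 11 * 10 * 9 * 8 * factorial(7)
= 15 * 14 * 13 * 12 * 11 * 10 * 9 * 8 * 7 * factorial(6)
= 15 * 14 * 13 * 12 * 11 * 10 * 9 * 8 * 7 * 6 * factorial(5)
= 15 * 14 * 13 * 12 * 11 * 10 * 9 * 8 * 7 * 6 * 5 * factorial(4)
= 15 * 14 * 13 * 12 * 11 * 10 * 9 * 8 * 7 * 6 * 5 * 4 * factorial(3)
= 15 * 14 * 13 * 12 * 11 * 10 * 9 * 8 * 7 * 6 * 5 * 4 * 3 * factorial(2)
= 15 * 14 * 13 * 12 * 11 * 10 * 9 * 8 * 7 * 6 * 5 * 4 * 3 * 2 * factorial(1)
= 15 * 14 * 13 * 12 * 11 * 10 * 9 * 8 * 7 * 6 * 5 * 4 * 3 * 2 * 1
= 1307674368000

1307674368000


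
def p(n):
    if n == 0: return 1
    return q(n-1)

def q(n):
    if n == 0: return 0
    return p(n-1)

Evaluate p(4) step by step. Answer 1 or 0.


p(4) = q(3)
q(3) = p(2)
p(2) = q(1)
q(1) = p(0)
p(0) = 1  (base case)
Result: 1

1


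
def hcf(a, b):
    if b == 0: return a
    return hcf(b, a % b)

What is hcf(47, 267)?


hcf(47, 267) = hcf(267, 47)
hcf(267, 47) = hcf(47, 32)
hcf(47, 32) = hcf(32, 15)
hcf(32, 15) = hcf(15, 2)
hcf(15, 2) = hcf(2, 1)
hcf(2, 1) = hcf(1, 0)
hcf(1, 0) = 1  (base case)

1


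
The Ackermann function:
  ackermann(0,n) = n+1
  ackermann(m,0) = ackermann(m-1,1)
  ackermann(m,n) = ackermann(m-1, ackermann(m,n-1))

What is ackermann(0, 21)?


ackermann(0, 21) = 22
Result: ackermann(0, 21) = 22

22


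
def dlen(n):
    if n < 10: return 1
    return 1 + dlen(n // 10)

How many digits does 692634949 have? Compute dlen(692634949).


dlen(692634949) = 1 + dlen(69263494)
dlen(69263494) = 1 + dlen(6926349)
dlen(6926349) = 1 + dlen(692634)
dlen(692634) = 1 + dlen(69263)
dlen(69263) = 1 + dlen(6926)
dlen(6926) = 1 + dlen(692)
dlen(692) = 1 + dlen(69)
dlen(69) = 1 + dlen(6)
dlen(6) = 1  (base case: 6 < 10)
Unwinding: 1 + 1 + 1 + 1 + 1 + 1 + 1 + 1 + 1 = 9

9


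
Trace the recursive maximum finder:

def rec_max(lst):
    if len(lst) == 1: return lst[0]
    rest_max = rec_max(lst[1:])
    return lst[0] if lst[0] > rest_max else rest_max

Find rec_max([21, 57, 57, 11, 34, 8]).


rec_max([21, 57, 57, 11, 34, 8]): compare 21 with rec_max([57, 57, 11, 34, 8])
rec_max([57, 57, 11, 34, 8]): compare 57 with rec_max([57, 11, 34, 8])
rec_max([57, 11, 34, 8]): compare 57 with rec_max([11, 34, 8])
rec_max([11, 34, 8]): compare 11 with rec_max([34, 8])
rec_max([34, 8]): compare 34 with rec_max([8])
rec_max([8]) = 8  (base case)
Compare 34 with 8 -> 34
Compare 11 with 34 -> 34
Compare 57 with 34 -> 57
Compare 57 with 57 -> 57
Compare 21 with 57 -> 57

57


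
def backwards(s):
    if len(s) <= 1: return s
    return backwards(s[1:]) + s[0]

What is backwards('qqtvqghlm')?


backwards('qqtvqghlm') = backwards('qtvqghlm') + 'q'
backwards('qtvqghlm') = backwards('tvqghlm') + 'q'
backwards('tvqghlm') = backwards('vqghlm') + 't'
backwards('vqghlm') = backwards('qghlm') + 'v'
backwards('qghlm') = backwards('ghlm') + 'q'
backwards('ghlm') = backwards('hlm') + 'g'
backwards('hlm') = backwards('lm') + 'h'
backwards('lm') = backwards('m') + 'l'
backwards('m') = 'm'  (base case)
Concatenating: 'm' + 'l' + 'h' + 'g' + 'q' + 'v' + 't' + 'q' + 'q' = 'mlhgqvtqq'

mlhgqvtqq


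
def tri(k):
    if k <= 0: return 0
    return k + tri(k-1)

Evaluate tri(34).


tri(34)
= 34 + 33 + 32 + 31 + 30 + 29 + 28 + 27 + 26 + 25 + 24 + 23 + 22 + 21 + 20 + 19 + 18 + 17 + 16 + 15 + 14 + 13 + 12 + 11 + 10 + 9 + 8 + 7 + 6 + 5 + 4 + 3 + 2 + 1 + tri(0)
= 34 + 33 + 32 + 31 + 30 + 29 + 28 + 27 + 26 + 25 + 24 + 23 + 22 + 21 + 20 + 19 + 18 + 17 + 16 + 15 + 14 + 13 + 12 + 11 + 10 + 9 + 8 + 7 + 6 + 5 + 4 + 3 + 2 + 1 + 0
= 595

595


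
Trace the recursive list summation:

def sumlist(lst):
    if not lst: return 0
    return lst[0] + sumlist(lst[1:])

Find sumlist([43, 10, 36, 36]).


sumlist([43, 10, 36, 36]) = 43 + sumlist([10, 36, 36])
sumlist([10, 36, 36]) = 10 + sumlist([36, 36])
sumlist([36, 36]) = 36 + sumlist([36])
sumlist([36]) = 36 + sumlist([])
sumlist([]) = 0  (base case)
Total: 43 + 10 + 36 + 36 + 0 = 125

125


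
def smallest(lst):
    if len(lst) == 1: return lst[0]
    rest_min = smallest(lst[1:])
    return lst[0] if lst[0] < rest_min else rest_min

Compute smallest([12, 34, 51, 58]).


smallest([12, 34, 51, 58]): compare 12 with smallest([34, 51, 58])
smallest([34, 51, 58]): compare 34 with smallest([51, 58])
smallest([51, 58]): compare 51 with smallest([58])
smallest([58]) = 58  (base case)
Compare 51 with 58 -> 51
Compare 34 with 51 -> 34
Compare 12 with 34 -> 12

12
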